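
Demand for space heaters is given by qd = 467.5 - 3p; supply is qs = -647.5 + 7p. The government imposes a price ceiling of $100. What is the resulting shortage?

Equilibrium price would be p* = 111.5, so the ceiling at 100 binds.
At p = 100: qd = 467.5 − 3(100) = 167.5, qs = -647.5 + 7(100) = 52.5.
Shortage = 167.5 − 52.5 = 115.

Shortage = 115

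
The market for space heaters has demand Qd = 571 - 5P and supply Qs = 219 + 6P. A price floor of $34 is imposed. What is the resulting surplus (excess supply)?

Surplus = 22

Equilibrium price would be P* = 32, so the floor at 34 binds.
At P = 34: Qd = 401, Qs = 423.
Surplus = 423 − 401 = 22.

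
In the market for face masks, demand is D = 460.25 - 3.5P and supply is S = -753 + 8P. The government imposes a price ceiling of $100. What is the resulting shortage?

Equilibrium price would be P* = 105.5, so the ceiling at 100 binds.
At P = 100: D = 460.25 − 3.5(100) = 110.25, S = -753 + 8(100) = 47.
Shortage = 110.25 − 47 = 63.25.

Shortage = 63.25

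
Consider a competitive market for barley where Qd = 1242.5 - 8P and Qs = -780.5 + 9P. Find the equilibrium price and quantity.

P* = 119, Q* = 290.5

Set Qd = Qs: 1242.5 - 8P = -780.5 + 9P.
2023 = 17P, so P* = 119.
Q* = 1242.5 − 8(119) = 290.5.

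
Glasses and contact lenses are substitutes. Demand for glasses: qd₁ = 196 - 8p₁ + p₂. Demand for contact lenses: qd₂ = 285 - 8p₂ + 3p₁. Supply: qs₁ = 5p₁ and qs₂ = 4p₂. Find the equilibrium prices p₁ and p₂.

Market 1: 196 - 8p₁ + p₂ = 5p₁ → 13p₁ - p₂ = 196.
Market 2: 12p₂ - 3p₁ = 285.
Eliminating p₂: 12×(1) + 1×(2) gives 153p₁ = 2637, so p₁ = 293/17.
Back-substitute into (2): p₂ = (285 + 3×293/17) / 12 = 477/17.

p₁ = 293/17, p₂ = 477/17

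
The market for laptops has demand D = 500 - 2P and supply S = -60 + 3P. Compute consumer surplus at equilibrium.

Consumer surplus = 19044

Equilibrium: 500 - 2P = -60 + 3P gives P* = 112, Q* = 276.
Demand choke price (D = 0): P = 250.
CS = ½(250 − 112)(276) = 19044.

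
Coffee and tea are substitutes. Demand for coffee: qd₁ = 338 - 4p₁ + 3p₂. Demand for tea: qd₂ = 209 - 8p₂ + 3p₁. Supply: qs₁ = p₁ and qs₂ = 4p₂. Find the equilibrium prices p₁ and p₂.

Market 1: 338 - 4p₁ + 3p₂ = p₁ → 5p₁ - 3p₂ = 338.
Market 2: 12p₂ - 3p₁ = 209.
Eliminating p₂: 12×(1) + 3×(2) gives 51p₁ = 4683, so p₁ = 1561/17.
Back-substitute into (2): p₂ = (209 + 3×1561/17) / 12 = 2059/51.

p₁ = 1561/17, p₂ = 2059/51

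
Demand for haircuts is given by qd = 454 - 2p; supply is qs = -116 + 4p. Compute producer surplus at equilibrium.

Equilibrium: 454 - 2p = -116 + 4p gives p* = 95, q* = 264.
Supply starts at p = 29 (where qs = 0).
PS = ½(95 − 29)(264) = 8712.

Producer surplus = 8712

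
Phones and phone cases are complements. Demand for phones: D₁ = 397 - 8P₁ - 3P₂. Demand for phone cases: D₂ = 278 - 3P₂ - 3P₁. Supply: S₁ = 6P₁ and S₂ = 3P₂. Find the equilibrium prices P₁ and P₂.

Market 1: 397 - 8P₁ - 3P₂ = 6P₁ → 14P₁ + 3P₂ = 397.
Market 2: 6P₂ + 3P₁ = 278.
Eliminating P₂: 6×(1) − 3×(2) gives 75P₁ = 1548, so P₁ = 20.64.
Back-substitute into (2): P₂ = (278 − 3×20.64) / 6 = 2701/75.

P₁ = 20.64, P₂ = 2701/75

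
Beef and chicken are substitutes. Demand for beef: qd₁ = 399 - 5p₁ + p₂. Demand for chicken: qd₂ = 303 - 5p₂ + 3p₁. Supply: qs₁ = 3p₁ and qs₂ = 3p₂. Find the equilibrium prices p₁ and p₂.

Market 1: 399 - 5p₁ + p₂ = 3p₁ → 8p₁ - p₂ = 399.
Market 2: 8p₂ - 3p₁ = 303.
Eliminating p₂: 8×(1) + 1×(2) gives 61p₁ = 3495, so p₁ = 3495/61.
Back-substitute into (2): p₂ = (303 + 3×3495/61) / 8 = 3621/61.

p₁ = 3495/61, p₂ = 3621/61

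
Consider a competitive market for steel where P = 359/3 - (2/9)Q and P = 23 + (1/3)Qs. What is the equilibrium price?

P* = 81

Set the two price expressions equal: 359/3 - (2/9)Q = 23 + (1/3)Q.
290/3 = (5/9)Q, so Q* = 174.
P* = 359/3 − (2/9)(174) = 81.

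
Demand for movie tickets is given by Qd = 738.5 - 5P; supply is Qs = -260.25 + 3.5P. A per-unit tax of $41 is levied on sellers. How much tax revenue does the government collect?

Tax revenue = 46412/17

Pre-tax equilibrium: P* = 117.5, Q* = 151.
Tax on sellers shifts supply to Qs = -260.25 + 3.5(P − 41) = -403.75 + 3.5P.
738.5 - 5P = -403.75 + 3.5P gives buyer price Pb = 4569/34; sellers receive Ps = 4569/34 − 41 = 3175/34.
New quantity: Q = 738.5 − 5(4569/34) = 1132/17.
Revenue = 41 × 1132/17 = 46412/17.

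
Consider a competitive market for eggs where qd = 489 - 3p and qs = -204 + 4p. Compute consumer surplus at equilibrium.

Equilibrium: 489 - 3p = -204 + 4p gives p* = 99, q* = 192.
Demand choke price (qd = 0): p = 163.
CS = ½(163 − 99)(192) = 6144.

Consumer surplus = 6144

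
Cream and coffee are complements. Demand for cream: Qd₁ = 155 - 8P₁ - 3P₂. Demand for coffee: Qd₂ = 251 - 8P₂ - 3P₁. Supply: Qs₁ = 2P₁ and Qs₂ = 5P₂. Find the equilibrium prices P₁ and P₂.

P₁ = 1262/121, P₂ = 2045/121

Market 1: 155 - 8P₁ - 3P₂ = 2P₁ → 10P₁ + 3P₂ = 155.
Market 2: 13P₂ + 3P₁ = 251.
Eliminating P₂: 13×(1) − 3×(2) gives 121P₁ = 1262, so P₁ = 1262/121.
Back-substitute into (2): P₂ = (251 − 3×1262/121) / 13 = 2045/121.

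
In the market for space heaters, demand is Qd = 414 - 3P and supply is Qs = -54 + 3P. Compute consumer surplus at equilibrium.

Consumer surplus = 5400

Equilibrium: 414 - 3P = -54 + 3P gives P* = 78, Q* = 180.
Demand choke price (Qd = 0): P = 138.
CS = ½(138 − 78)(180) = 5400.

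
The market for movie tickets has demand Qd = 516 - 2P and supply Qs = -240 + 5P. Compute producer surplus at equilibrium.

Producer surplus = 9000

Equilibrium: 516 - 2P = -240 + 5P gives P* = 108, Q* = 300.
Supply starts at P = 48 (where Qs = 0).
PS = ½(108 − 48)(300) = 9000.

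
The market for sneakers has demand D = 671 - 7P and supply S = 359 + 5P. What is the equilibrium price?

Set D = S: 671 - 7P = 359 + 5P.
312 = 12P, so P* = 26.
Q* = 671 − 7(26) = 489.

P* = 26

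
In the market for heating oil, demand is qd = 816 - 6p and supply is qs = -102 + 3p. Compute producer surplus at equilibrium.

Producer surplus = 6936

Equilibrium: 816 - 6p = -102 + 3p gives p* = 102, q* = 204.
Supply starts at p = 34 (where qs = 0).
PS = ½(102 − 34)(204) = 6936.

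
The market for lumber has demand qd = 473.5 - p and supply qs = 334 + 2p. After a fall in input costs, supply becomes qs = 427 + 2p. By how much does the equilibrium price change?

Δp = -31

Original equilibrium: p* = 46.5, q* = 427.
New equilibrium: 473.5 - p = 427 + 2p, so 46.5 = 3p and p' = 15.5; q' = 473.5 − 1(15.5) = 458.
Change in price: 15.5 − 46.5 = -31.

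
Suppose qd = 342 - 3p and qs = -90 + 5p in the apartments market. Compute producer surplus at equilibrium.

Producer surplus = 3240

Equilibrium: 342 - 3p = -90 + 5p gives p* = 54, q* = 180.
Supply starts at p = 18 (where qs = 0).
PS = ½(54 − 18)(180) = 3240.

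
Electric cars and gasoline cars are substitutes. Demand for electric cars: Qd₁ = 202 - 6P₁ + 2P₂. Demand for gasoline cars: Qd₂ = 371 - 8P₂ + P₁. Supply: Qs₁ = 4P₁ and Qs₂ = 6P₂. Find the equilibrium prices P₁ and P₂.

P₁ = 595/23, P₂ = 652/23

Market 1: 202 - 6P₁ + 2P₂ = 4P₁ → 10P₁ - 2P₂ = 202.
Market 2: 14P₂ - P₁ = 371.
Eliminating P₂: 14×(1) + 2×(2) gives 138P₁ = 3570, so P₁ = 595/23.
Back-substitute into (2): P₂ = (371 + 1×595/23) / 14 = 652/23.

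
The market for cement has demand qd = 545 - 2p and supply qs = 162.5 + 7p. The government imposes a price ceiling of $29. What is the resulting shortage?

Equilibrium price would be p* = 42.5, so the ceiling at 29 binds.
At p = 29: qd = 545 − 2(29) = 487, qs = 162.5 + 7(29) = 365.5.
Shortage = 487 − 365.5 = 121.5.

Shortage = 121.5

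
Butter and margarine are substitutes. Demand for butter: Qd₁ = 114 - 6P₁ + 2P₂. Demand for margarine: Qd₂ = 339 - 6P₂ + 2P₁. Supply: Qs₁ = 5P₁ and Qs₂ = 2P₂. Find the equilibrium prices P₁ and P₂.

Market 1: 114 - 6P₁ + 2P₂ = 5P₁ → 11P₁ - 2P₂ = 114.
Market 2: 8P₂ - 2P₁ = 339.
Eliminating P₂: 8×(1) + 2×(2) gives 84P₁ = 1590, so P₁ = 265/14.
Back-substitute into (2): P₂ = (339 + 2×265/14) / 8 = 1319/28.

P₁ = 265/14, P₂ = 1319/28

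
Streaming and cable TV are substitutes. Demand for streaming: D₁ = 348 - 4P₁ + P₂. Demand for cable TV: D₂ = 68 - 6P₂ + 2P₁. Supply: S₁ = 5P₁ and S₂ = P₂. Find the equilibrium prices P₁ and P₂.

P₁ = 2504/61, P₂ = 1308/61

Market 1: 348 - 4P₁ + P₂ = 5P₁ → 9P₁ - P₂ = 348.
Market 2: 7P₂ - 2P₁ = 68.
Eliminating P₂: 7×(1) + 1×(2) gives 61P₁ = 2504, so P₁ = 2504/61.
Back-substitute into (2): P₂ = (68 + 2×2504/61) / 7 = 1308/61.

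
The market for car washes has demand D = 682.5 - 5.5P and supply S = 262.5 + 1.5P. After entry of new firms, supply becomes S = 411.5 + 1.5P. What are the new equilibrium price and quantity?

Original equilibrium: P* = 60, Q* = 352.5.
New equilibrium: 682.5 - 5.5P = 411.5 + 1.5P, so 271 = 7P and P' = 271/7; Q' = 682.5 − 5.5(271/7) = 3287/7.

P' = 271/7, Q' = 3287/7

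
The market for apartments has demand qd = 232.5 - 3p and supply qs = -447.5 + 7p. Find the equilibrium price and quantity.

p* = 68, q* = 28.5

Set qd = qs: 232.5 - 3p = -447.5 + 7p.
680 = 10p, so p* = 68.
q* = 232.5 − 3(68) = 28.5.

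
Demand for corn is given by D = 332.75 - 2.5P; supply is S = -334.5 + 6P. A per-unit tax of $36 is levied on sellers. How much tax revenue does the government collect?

Tax revenue = 44658/17

Pre-tax equilibrium: P* = 78.5, Q* = 136.5.
Tax on sellers shifts supply to S = -334.5 + 6(P − 36) = -550.5 + 6P.
332.75 - 2.5P = -550.5 + 6P gives buyer price Pb = 3533/34; sellers receive Ps = 3533/34 − 36 = 2309/34.
New quantity: Q = 332.75 − 2.5(3533/34) = 2481/34.
Revenue = 36 × 2481/34 = 44658/17.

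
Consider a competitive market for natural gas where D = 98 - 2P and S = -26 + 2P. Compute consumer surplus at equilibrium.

Consumer surplus = 324

Equilibrium: 98 - 2P = -26 + 2P gives P* = 31, Q* = 36.
Demand choke price (D = 0): P = 49.
CS = ½(49 − 31)(36) = 324.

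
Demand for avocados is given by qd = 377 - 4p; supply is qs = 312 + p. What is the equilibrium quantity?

q* = 325

Set qd = qs: 377 - 4p = 312 + p.
65 = 5p, so p* = 13.
q* = 377 − 4(13) = 325.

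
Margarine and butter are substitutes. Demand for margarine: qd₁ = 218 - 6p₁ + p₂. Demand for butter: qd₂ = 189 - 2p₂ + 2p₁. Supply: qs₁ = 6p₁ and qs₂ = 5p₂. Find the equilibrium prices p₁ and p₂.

Market 1: 218 - 6p₁ + p₂ = 6p₁ → 12p₁ - p₂ = 218.
Market 2: 7p₂ - 2p₁ = 189.
Eliminating p₂: 7×(1) + 1×(2) gives 82p₁ = 1715, so p₁ = 1715/82.
Back-substitute into (2): p₂ = (189 + 2×1715/82) / 7 = 1352/41.

p₁ = 1715/82, p₂ = 1352/41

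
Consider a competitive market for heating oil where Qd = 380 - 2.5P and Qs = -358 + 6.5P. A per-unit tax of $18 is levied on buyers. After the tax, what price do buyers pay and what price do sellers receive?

Pre-tax equilibrium: P* = 82, Q* = 175.
Tax on buyers shifts demand to Qd = 380 − 2.5(P + 18) = 335 - 2.5P.
335 - 2.5P = -358 + 6.5P gives seller price Ps = 77; buyers pay Pb = 77 + 18 = 95.
New quantity: Q = 380 − 2.5(95) = 142.5.

Buyers pay $95, sellers receive $77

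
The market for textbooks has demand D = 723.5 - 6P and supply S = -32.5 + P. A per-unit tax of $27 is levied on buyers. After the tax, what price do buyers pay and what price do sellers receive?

Buyers pay 783/7, sellers receive 594/7

Pre-tax equilibrium: P* = 108, Q* = 75.5.
Tax on buyers shifts demand to D = 723.5 − 6(P + 27) = 561.5 - 6P.
561.5 - 6P = -32.5 + P gives seller price Ps = 594/7; buyers pay Pb = 594/7 + 27 = 783/7.
New quantity: Q = 723.5 − 6(783/7) = 733/14.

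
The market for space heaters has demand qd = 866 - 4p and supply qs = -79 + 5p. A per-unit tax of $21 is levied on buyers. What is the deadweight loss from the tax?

Deadweight loss = 490

Pre-tax equilibrium: p* = 105, q* = 446.
Tax on buyers shifts demand to qd = 866 − 4(p + 21) = 782 - 4p.
782 - 4p = -79 + 5p gives seller price ps = 287/3; buyers pay pb = 287/3 + 21 = 350/3.
New quantity: q = 866 − 4(350/3) = 1198/3.
DWL = ½ × 21 × (446 − 1198/3) = 490.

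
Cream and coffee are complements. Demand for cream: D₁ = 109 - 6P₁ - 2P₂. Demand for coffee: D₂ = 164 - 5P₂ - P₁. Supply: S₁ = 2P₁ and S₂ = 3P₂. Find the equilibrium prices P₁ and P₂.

P₁ = 272/31, P₂ = 1203/62

Market 1: 109 - 6P₁ - 2P₂ = 2P₁ → 8P₁ + 2P₂ = 109.
Market 2: 8P₂ + P₁ = 164.
Eliminating P₂: 8×(1) − 2×(2) gives 62P₁ = 544, so P₁ = 272/31.
Back-substitute into (2): P₂ = (164 − 1×272/31) / 8 = 1203/62.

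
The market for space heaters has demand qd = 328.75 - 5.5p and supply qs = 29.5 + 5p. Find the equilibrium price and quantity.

Set qd = qs: 328.75 - 5.5p = 29.5 + 5p.
299.25 = 10.5p, so p* = 28.5.
q* = 328.75 − 5.5(28.5) = 172.

p* = 28.5, q* = 172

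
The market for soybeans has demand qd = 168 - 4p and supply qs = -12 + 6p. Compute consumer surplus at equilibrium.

Equilibrium: 168 - 4p = -12 + 6p gives p* = 18, q* = 96.
Demand choke price (qd = 0): p = 42.
CS = ½(42 − 18)(96) = 1152.

Consumer surplus = 1152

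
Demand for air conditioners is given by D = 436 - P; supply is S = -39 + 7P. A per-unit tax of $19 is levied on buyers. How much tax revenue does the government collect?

Pre-tax equilibrium: P* = 59.375, Q* = 376.625.
Tax on buyers shifts demand to D = 436 − 1(P + 19) = 417 - P.
417 - P = -39 + 7P gives seller price Ps = 57; buyers pay Pb = 57 + 19 = 76.
New quantity: Q = 436 − 1(76) = 360.
Revenue = 19 × 360 = 6840.

Tax revenue = 6840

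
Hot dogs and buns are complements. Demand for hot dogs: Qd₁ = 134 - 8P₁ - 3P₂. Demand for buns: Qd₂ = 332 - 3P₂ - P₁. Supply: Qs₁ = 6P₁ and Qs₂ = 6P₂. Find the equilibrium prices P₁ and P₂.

P₁ = 70/41, P₂ = 4514/123

Market 1: 134 - 8P₁ - 3P₂ = 6P₁ → 14P₁ + 3P₂ = 134.
Market 2: 9P₂ + P₁ = 332.
Eliminating P₂: 9×(1) − 3×(2) gives 123P₁ = 210, so P₁ = 70/41.
Back-substitute into (2): P₂ = (332 − 1×70/41) / 9 = 4514/123.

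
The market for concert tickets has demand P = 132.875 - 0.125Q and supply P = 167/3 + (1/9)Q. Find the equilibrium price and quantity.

Set the two price expressions equal: 132.875 - 0.125Q = 167/3 + (1/9)Q.
1853/24 = (17/72)Q, so Q* = 327.
P* = 132.875 − (0.125)(327) = 92.

P* = 92, Q* = 327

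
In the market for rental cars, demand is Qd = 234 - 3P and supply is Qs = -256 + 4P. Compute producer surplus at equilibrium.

Producer surplus = 72

Equilibrium: 234 - 3P = -256 + 4P gives P* = 70, Q* = 24.
Supply starts at P = 64 (where Qs = 0).
PS = ½(70 − 64)(24) = 72.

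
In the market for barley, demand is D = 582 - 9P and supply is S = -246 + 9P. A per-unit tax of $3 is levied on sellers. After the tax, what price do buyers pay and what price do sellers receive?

Buyers pay $47.5, sellers receive $44.5

Pre-tax equilibrium: P* = 46, Q* = 168.
Tax on sellers shifts supply to S = -246 + 9(P − 3) = -273 + 9P.
582 - 9P = -273 + 9P gives buyer price Pb = 47.5; sellers receive Ps = 47.5 − 3 = 44.5.
New quantity: Q = 582 − 9(47.5) = 154.5.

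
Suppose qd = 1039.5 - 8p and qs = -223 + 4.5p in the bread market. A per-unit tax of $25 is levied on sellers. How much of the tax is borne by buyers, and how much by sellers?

Buyers bear $9, sellers bear $16

Pre-tax equilibrium: p* = 101, q* = 231.5.
Tax on sellers shifts supply to qs = -223 + 4.5(p − 25) = -335.5 + 4.5p.
1039.5 - 8p = -335.5 + 4.5p gives buyer price pb = 110; sellers receive ps = 110 − 25 = 85.
New quantity: q = 1039.5 − 8(110) = 159.5.
Buyer burden = 110 − 101 = 9; seller burden = 101 − 85 = 16.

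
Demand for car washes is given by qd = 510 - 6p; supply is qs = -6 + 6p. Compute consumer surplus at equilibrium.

Consumer surplus = 5292

Equilibrium: 510 - 6p = -6 + 6p gives p* = 43, q* = 252.
Demand choke price (qd = 0): p = 85.
CS = ½(85 − 43)(252) = 5292.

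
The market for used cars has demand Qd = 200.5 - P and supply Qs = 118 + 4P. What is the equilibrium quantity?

Q* = 184

Set Qd = Qs: 200.5 - P = 118 + 4P.
82.5 = 5P, so P* = 16.5.
Q* = 200.5 − 1(16.5) = 184.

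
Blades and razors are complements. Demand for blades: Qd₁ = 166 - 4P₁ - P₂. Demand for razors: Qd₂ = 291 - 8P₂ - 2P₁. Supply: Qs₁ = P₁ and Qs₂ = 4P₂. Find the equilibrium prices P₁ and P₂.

Market 1: 166 - 4P₁ - P₂ = P₁ → 5P₁ + P₂ = 166.
Market 2: 12P₂ + 2P₁ = 291.
Eliminating P₂: 12×(1) − 1×(2) gives 58P₁ = 1701, so P₁ = 1701/58.
Back-substitute into (2): P₂ = (291 − 2×1701/58) / 12 = 1123/58.

P₁ = 1701/58, P₂ = 1123/58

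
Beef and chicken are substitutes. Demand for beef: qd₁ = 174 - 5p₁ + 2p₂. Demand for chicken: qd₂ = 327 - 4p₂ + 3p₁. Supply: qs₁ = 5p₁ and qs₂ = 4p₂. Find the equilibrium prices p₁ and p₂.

Market 1: 174 - 5p₁ + 2p₂ = 5p₁ → 10p₁ - 2p₂ = 174.
Market 2: 8p₂ - 3p₁ = 327.
Eliminating p₂: 8×(1) + 2×(2) gives 74p₁ = 2046, so p₁ = 1023/37.
Back-substitute into (2): p₂ = (327 + 3×1023/37) / 8 = 1896/37.

p₁ = 1023/37, p₂ = 1896/37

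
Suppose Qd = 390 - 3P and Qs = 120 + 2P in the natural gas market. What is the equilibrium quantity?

Set Qd = Qs: 390 - 3P = 120 + 2P.
270 = 5P, so P* = 54.
Q* = 390 − 3(54) = 228.

Q* = 228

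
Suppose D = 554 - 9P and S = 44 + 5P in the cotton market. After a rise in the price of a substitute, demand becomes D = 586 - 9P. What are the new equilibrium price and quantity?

Original equilibrium: P* = 255/7, Q* = 1583/7.
New equilibrium: 586 - 9P = 44 + 5P, so 542 = 14P and P' = 271/7; Q' = 586 − 9(271/7) = 1663/7.

P' = 271/7, Q' = 1663/7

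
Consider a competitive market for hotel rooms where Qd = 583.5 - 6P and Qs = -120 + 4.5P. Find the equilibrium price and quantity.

P* = 67, Q* = 181.5

Set Qd = Qs: 583.5 - 6P = -120 + 4.5P.
703.5 = 10.5P, so P* = 67.
Q* = 583.5 − 6(67) = 181.5.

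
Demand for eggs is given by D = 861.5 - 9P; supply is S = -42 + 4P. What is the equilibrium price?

Set D = S: 861.5 - 9P = -42 + 4P.
903.5 = 13P, so P* = 69.5.
Q* = 861.5 − 9(69.5) = 236.

P* = 69.5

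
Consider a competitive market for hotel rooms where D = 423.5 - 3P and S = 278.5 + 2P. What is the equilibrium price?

Set D = S: 423.5 - 3P = 278.5 + 2P.
145 = 5P, so P* = 29.
Q* = 423.5 − 3(29) = 336.5.

P* = 29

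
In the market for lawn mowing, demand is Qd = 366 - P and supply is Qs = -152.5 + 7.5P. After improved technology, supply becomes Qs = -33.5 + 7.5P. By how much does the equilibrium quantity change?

ΔQ = 14

Original equilibrium: P* = 61, Q* = 305.
New equilibrium: 366 - P = -33.5 + 7.5P, so 399.5 = 8.5P and P' = 47; Q' = 366 − 1(47) = 319.
Change in quantity: 319 − 305 = 14.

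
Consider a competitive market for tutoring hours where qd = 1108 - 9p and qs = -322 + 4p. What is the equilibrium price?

Set qd = qs: 1108 - 9p = -322 + 4p.
1430 = 13p, so p* = 110.
q* = 1108 − 9(110) = 118.

p* = 110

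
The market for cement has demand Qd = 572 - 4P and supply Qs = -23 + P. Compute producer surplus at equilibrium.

Equilibrium: 572 - 4P = -23 + P gives P* = 119, Q* = 96.
Supply starts at P = 23 (where Qs = 0).
PS = ½(119 − 23)(96) = 4608.

Producer surplus = 4608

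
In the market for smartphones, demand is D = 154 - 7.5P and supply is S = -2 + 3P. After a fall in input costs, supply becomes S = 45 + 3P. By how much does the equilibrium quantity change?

Original equilibrium: P* = 104/7, Q* = 298/7.
New equilibrium: 154 - 7.5P = 45 + 3P, so 109 = 10.5P and P' = 218/21; Q' = 154 − 7.5(218/21) = 533/7.
Change in quantity: 533/7 − 298/7 = 235/7.

ΔQ = 235/7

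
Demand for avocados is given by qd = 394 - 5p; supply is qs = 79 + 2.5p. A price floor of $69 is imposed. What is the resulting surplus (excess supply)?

Equilibrium price would be p* = 42, so the floor at 69 binds.
At p = 69: qd = 49, qs = 251.5.
Surplus = 251.5 − 49 = 202.5.

Surplus = 202.5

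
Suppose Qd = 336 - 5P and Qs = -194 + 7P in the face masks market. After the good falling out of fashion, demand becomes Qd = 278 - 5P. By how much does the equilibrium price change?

ΔP = -29/6

Original equilibrium: P* = 265/6, Q* = 691/6.
New equilibrium: 278 - 5P = -194 + 7P, so 472 = 12P and P' = 118/3; Q' = 278 − 5(118/3) = 244/3.
Change in price: 118/3 − 265/6 = -29/6.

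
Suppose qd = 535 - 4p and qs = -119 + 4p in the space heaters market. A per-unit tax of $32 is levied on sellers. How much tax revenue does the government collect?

Tax revenue = 4608

Pre-tax equilibrium: p* = 81.75, q* = 208.
Tax on sellers shifts supply to qs = -119 + 4(p − 32) = -247 + 4p.
535 - 4p = -247 + 4p gives buyer price pb = 97.75; sellers receive ps = 97.75 − 32 = 65.75.
New quantity: q = 535 − 4(97.75) = 144.
Revenue = 32 × 144 = 4608.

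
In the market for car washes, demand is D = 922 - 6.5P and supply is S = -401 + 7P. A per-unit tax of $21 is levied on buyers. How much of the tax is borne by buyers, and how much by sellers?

Pre-tax equilibrium: P* = 98, Q* = 285.
Tax on buyers shifts demand to D = 922 − 6.5(P + 21) = 785.5 - 6.5P.
785.5 - 6.5P = -401 + 7P gives seller price Ps = 791/9; buyers pay Pb = 791/9 + 21 = 980/9.
New quantity: Q = 922 − 6.5(980/9) = 1928/9.
Buyer burden = 980/9 − 98 = 98/9; seller burden = 98 − 791/9 = 91/9.

Buyers bear 98/9, sellers bear 91/9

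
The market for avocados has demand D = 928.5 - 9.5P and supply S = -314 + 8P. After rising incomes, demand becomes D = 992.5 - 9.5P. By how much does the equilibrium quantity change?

Original equilibrium: P* = 71, Q* = 254.
New equilibrium: 992.5 - 9.5P = -314 + 8P, so 1306.5 = 17.5P and P' = 2613/35; Q' = 992.5 − 9.5(2613/35) = 9914/35.
Change in quantity: 9914/35 − 254 = 1024/35.

ΔQ = 1024/35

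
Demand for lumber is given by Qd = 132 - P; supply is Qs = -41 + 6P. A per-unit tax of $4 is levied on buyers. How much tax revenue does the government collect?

Pre-tax equilibrium: P* = 173/7, Q* = 751/7.
Tax on buyers shifts demand to Qd = 132 − 1(P + 4) = 128 - P.
128 - P = -41 + 6P gives seller price Ps = 169/7; buyers pay Pb = 169/7 + 4 = 197/7.
New quantity: Q = 132 − 1(197/7) = 727/7.
Revenue = 4 × 727/7 = 2908/7.

Tax revenue = 2908/7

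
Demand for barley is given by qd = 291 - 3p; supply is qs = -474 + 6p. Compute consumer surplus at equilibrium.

Consumer surplus = 216

Equilibrium: 291 - 3p = -474 + 6p gives p* = 85, q* = 36.
Demand choke price (qd = 0): p = 97.
CS = ½(97 − 85)(36) = 216.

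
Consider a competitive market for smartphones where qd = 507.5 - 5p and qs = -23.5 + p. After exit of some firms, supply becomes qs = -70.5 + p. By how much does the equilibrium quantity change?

Original equilibrium: p* = 88.5, q* = 65.
New equilibrium: 507.5 - 5p = -70.5 + p, so 578 = 6p and p' = 289/3; q' = 507.5 − 5(289/3) = 155/6.
Change in quantity: 155/6 − 65 = -235/6.

Δq = -235/6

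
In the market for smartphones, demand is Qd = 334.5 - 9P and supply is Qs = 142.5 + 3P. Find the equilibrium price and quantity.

P* = 16, Q* = 190.5

Set Qd = Qs: 334.5 - 9P = 142.5 + 3P.
192 = 12P, so P* = 16.
Q* = 334.5 − 9(16) = 190.5.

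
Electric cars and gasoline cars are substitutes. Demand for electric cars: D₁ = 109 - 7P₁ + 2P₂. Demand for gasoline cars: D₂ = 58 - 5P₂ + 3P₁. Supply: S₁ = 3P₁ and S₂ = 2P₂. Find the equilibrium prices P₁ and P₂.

P₁ = 13.734375, P₂ = 14.171875

Market 1: 109 - 7P₁ + 2P₂ = 3P₁ → 10P₁ - 2P₂ = 109.
Market 2: 7P₂ - 3P₁ = 58.
Eliminating P₂: 7×(1) + 2×(2) gives 64P₁ = 879, so P₁ = 13.734375.
Back-substitute into (2): P₂ = (58 + 3×13.734375) / 7 = 14.171875.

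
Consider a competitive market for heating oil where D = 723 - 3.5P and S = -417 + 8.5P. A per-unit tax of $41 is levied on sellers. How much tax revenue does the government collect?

Tax revenue = 568465/48

Pre-tax equilibrium: P* = 95, Q* = 390.5.
Tax on sellers shifts supply to S = -417 + 8.5(P − 41) = -765.5 + 8.5P.
723 - 3.5P = -765.5 + 8.5P gives buyer price Pb = 2977/24; sellers receive Ps = 2977/24 − 41 = 1993/24.
New quantity: Q = 723 − 3.5(2977/24) = 13865/48.
Revenue = 41 × 13865/48 = 568465/48.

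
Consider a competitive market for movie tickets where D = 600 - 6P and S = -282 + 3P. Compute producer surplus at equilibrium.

Equilibrium: 600 - 6P = -282 + 3P gives P* = 98, Q* = 12.
Supply starts at P = 94 (where S = 0).
PS = ½(98 − 94)(12) = 24.

Producer surplus = 24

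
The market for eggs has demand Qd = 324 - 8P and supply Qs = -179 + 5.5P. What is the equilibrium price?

Set Qd = Qs: 324 - 8P = -179 + 5.5P.
503 = 13.5P, so P* = 1006/27.
Q* = 324 − 8(1006/27) = 700/27.

P* = 1006/27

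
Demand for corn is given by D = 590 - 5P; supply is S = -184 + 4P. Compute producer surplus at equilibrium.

Producer surplus = 3200

Equilibrium: 590 - 5P = -184 + 4P gives P* = 86, Q* = 160.
Supply starts at P = 46 (where S = 0).
PS = ½(86 − 46)(160) = 3200.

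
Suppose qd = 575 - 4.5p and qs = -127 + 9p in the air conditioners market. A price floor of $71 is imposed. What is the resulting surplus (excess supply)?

Surplus = 256.5

Equilibrium price would be p* = 52, so the floor at 71 binds.
At p = 71: qd = 255.5, qs = 512.
Surplus = 512 − 255.5 = 256.5.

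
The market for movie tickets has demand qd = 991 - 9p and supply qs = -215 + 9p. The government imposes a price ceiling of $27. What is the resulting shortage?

Shortage = 720

Equilibrium price would be p* = 67, so the ceiling at 27 binds.
At p = 27: qd = 991 − 9(27) = 748, qs = -215 + 9(27) = 28.
Shortage = 748 − 28 = 720.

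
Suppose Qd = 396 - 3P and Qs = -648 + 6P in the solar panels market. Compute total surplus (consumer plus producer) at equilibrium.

Equilibrium: 396 - 3P = -648 + 6P gives P* = 116, Q* = 48.
Demand choke price: P = 132; supply starts at P = 108.
CS = ½(132 − 116)(48) = 384; PS = ½(116 − 108)(48) = 192.

Total surplus = 576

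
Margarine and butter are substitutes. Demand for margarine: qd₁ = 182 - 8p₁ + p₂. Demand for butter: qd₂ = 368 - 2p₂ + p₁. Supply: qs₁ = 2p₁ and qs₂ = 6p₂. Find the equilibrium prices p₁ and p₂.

Market 1: 182 - 8p₁ + p₂ = 2p₁ → 10p₁ - p₂ = 182.
Market 2: 8p₂ - p₁ = 368.
Eliminating p₂: 8×(1) + 1×(2) gives 79p₁ = 1824, so p₁ = 1824/79.
Back-substitute into (2): p₂ = (368 + 1×1824/79) / 8 = 3862/79.

p₁ = 1824/79, p₂ = 3862/79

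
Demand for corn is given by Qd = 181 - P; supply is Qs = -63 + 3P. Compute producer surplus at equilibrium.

Producer surplus = 2400

Equilibrium: 181 - P = -63 + 3P gives P* = 61, Q* = 120.
Supply starts at P = 21 (where Qs = 0).
PS = ½(61 − 21)(120) = 2400.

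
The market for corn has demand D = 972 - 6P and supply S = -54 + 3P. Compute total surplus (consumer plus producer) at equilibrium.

Total surplus = 20736

Equilibrium: 972 - 6P = -54 + 3P gives P* = 114, Q* = 288.
Demand choke price: P = 162; supply starts at P = 18.
CS = ½(162 − 114)(288) = 6912; PS = ½(114 − 18)(288) = 13824.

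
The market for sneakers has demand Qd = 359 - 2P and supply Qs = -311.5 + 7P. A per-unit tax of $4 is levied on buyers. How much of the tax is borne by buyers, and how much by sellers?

Pre-tax equilibrium: P* = 74.5, Q* = 210.
Tax on buyers shifts demand to Qd = 359 − 2(P + 4) = 351 - 2P.
351 - 2P = -311.5 + 7P gives seller price Ps = 1325/18; buyers pay Pb = 1325/18 + 4 = 1397/18.
New quantity: Q = 359 − 2(1397/18) = 1834/9.
Buyer burden = 1397/18 − 74.5 = 28/9; seller burden = 74.5 − 1325/18 = 8/9.

Buyers bear 28/9, sellers bear 8/9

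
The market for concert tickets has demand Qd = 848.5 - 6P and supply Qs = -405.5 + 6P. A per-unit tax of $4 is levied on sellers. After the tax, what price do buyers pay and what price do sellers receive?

Pre-tax equilibrium: P* = 104.5, Q* = 221.5.
Tax on sellers shifts supply to Qs = -405.5 + 6(P − 4) = -429.5 + 6P.
848.5 - 6P = -429.5 + 6P gives buyer price Pb = 106.5; sellers receive Ps = 106.5 − 4 = 102.5.
New quantity: Q = 848.5 − 6(106.5) = 209.5.

Buyers pay $106.5, sellers receive $102.5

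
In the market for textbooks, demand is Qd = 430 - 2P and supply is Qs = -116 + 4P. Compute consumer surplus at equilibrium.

Equilibrium: 430 - 2P = -116 + 4P gives P* = 91, Q* = 248.
Demand choke price (Qd = 0): P = 215.
CS = ½(215 − 91)(248) = 15376.

Consumer surplus = 15376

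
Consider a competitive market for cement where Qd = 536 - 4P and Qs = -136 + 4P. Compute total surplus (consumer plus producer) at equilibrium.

Equilibrium: 536 - 4P = -136 + 4P gives P* = 84, Q* = 200.
Demand choke price: P = 134; supply starts at P = 34.
CS = ½(134 − 84)(200) = 5000; PS = ½(84 − 34)(200) = 5000.

Total surplus = 10000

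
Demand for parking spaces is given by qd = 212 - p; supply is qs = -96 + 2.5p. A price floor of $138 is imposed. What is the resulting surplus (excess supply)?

Surplus = 175

Equilibrium price would be p* = 88, so the floor at 138 binds.
At p = 138: qd = 74, qs = 249.
Surplus = 249 − 74 = 175.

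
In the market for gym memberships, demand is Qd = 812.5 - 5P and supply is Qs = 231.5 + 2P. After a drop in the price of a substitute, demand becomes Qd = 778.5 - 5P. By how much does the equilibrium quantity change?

Original equilibrium: P* = 83, Q* = 397.5.
New equilibrium: 778.5 - 5P = 231.5 + 2P, so 547 = 7P and P' = 547/7; Q' = 778.5 − 5(547/7) = 5429/14.
Change in quantity: 5429/14 − 397.5 = -68/7.

ΔQ = -68/7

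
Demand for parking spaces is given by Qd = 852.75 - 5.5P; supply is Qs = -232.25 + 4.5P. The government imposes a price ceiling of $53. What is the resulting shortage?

Equilibrium price would be P* = 108.5, so the ceiling at 53 binds.
At P = 53: Qd = 852.75 − 5.5(53) = 561.25, Qs = -232.25 + 4.5(53) = 6.25.
Shortage = 561.25 − 6.25 = 555.

Shortage = 555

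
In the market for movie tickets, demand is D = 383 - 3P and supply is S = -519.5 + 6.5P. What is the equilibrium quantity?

Q* = 98

Set D = S: 383 - 3P = -519.5 + 6.5P.
902.5 = 9.5P, so P* = 95.
Q* = 383 − 3(95) = 98.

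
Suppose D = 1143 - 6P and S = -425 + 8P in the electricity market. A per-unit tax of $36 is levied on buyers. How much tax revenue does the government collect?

Pre-tax equilibrium: P* = 112, Q* = 471.
Tax on buyers shifts demand to D = 1143 − 6(P + 36) = 927 - 6P.
927 - 6P = -425 + 8P gives seller price Ps = 676/7; buyers pay Pb = 676/7 + 36 = 928/7.
New quantity: Q = 1143 − 6(928/7) = 2433/7.
Revenue = 36 × 2433/7 = 87588/7.

Tax revenue = 87588/7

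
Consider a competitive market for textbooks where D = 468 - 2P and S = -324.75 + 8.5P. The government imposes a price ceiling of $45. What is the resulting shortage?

Equilibrium price would be P* = 75.5, so the ceiling at 45 binds.
At P = 45: D = 468 − 2(45) = 378, S = -324.75 + 8.5(45) = 57.75.
Shortage = 378 − 57.75 = 320.25.

Shortage = 320.25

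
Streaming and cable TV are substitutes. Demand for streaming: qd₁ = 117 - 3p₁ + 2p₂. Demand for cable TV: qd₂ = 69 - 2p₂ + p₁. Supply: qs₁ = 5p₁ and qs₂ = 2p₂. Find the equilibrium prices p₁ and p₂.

p₁ = 20.2, p₂ = 22.3

Market 1: 117 - 3p₁ + 2p₂ = 5p₁ → 8p₁ - 2p₂ = 117.
Market 2: 4p₂ - p₁ = 69.
Eliminating p₂: 4×(1) + 2×(2) gives 30p₁ = 606, so p₁ = 20.2.
Back-substitute into (2): p₂ = (69 + 1×20.2) / 4 = 22.3.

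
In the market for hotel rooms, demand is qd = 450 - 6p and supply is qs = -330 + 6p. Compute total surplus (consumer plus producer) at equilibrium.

Total surplus = 600

Equilibrium: 450 - 6p = -330 + 6p gives p* = 65, q* = 60.
Demand choke price: p = 75; supply starts at p = 55.
CS = ½(75 − 65)(60) = 300; PS = ½(65 − 55)(60) = 300.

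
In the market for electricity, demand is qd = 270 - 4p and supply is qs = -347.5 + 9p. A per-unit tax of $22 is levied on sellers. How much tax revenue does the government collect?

Tax revenue = 5456/13

Pre-tax equilibrium: p* = 47.5, q* = 80.
Tax on sellers shifts supply to qs = -347.5 + 9(p − 22) = -545.5 + 9p.
270 - 4p = -545.5 + 9p gives buyer price pb = 1631/26; sellers receive ps = 1631/26 − 22 = 1059/26.
New quantity: q = 270 − 4(1631/26) = 248/13.
Revenue = 22 × 248/13 = 5456/13.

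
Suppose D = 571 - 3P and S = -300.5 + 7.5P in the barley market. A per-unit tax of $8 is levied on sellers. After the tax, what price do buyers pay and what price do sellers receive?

Pre-tax equilibrium: P* = 83, Q* = 322.
Tax on sellers shifts supply to S = -300.5 + 7.5(P − 8) = -360.5 + 7.5P.
571 - 3P = -360.5 + 7.5P gives buyer price Pb = 621/7; sellers receive Ps = 621/7 − 8 = 565/7.
New quantity: Q = 571 − 3(621/7) = 2134/7.

Buyers pay 621/7, sellers receive 565/7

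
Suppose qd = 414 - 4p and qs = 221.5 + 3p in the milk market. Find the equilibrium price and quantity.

p* = 27.5, q* = 304

Set qd = qs: 414 - 4p = 221.5 + 3p.
192.5 = 7p, so p* = 27.5.
q* = 414 − 4(27.5) = 304.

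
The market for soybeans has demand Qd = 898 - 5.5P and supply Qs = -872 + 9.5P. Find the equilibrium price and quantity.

P* = 118, Q* = 249

Set Qd = Qs: 898 - 5.5P = -872 + 9.5P.
1770 = 15P, so P* = 118.
Q* = 898 − 5.5(118) = 249.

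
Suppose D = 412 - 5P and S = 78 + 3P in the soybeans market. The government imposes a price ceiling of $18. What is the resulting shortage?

Equilibrium price would be P* = 41.75, so the ceiling at 18 binds.
At P = 18: D = 412 − 5(18) = 322, S = 78 + 3(18) = 132.
Shortage = 322 − 132 = 190.

Shortage = 190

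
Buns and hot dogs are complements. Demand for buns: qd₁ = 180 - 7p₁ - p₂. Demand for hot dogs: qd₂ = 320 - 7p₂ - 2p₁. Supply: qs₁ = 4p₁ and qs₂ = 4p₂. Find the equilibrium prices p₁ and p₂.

Market 1: 180 - 7p₁ - p₂ = 4p₁ → 11p₁ + p₂ = 180.
Market 2: 11p₂ + 2p₁ = 320.
Eliminating p₂: 11×(1) − 1×(2) gives 119p₁ = 1660, so p₁ = 1660/119.
Back-substitute into (2): p₂ = (320 − 2×1660/119) / 11 = 3160/119.

p₁ = 1660/119, p₂ = 3160/119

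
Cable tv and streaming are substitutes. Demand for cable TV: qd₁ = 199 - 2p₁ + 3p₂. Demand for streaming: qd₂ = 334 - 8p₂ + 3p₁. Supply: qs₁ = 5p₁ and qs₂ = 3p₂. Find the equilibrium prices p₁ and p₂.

Market 1: 199 - 2p₁ + 3p₂ = 5p₁ → 7p₁ - 3p₂ = 199.
Market 2: 11p₂ - 3p₁ = 334.
Eliminating p₂: 11×(1) + 3×(2) gives 68p₁ = 3191, so p₁ = 3191/68.
Back-substitute into (2): p₂ = (334 + 3×3191/68) / 11 = 2935/68.

p₁ = 3191/68, p₂ = 2935/68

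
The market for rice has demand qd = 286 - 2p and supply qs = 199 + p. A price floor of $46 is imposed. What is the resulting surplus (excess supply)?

Equilibrium price would be p* = 29, so the floor at 46 binds.
At p = 46: qd = 194, qs = 245.
Surplus = 245 − 194 = 51.

Surplus = 51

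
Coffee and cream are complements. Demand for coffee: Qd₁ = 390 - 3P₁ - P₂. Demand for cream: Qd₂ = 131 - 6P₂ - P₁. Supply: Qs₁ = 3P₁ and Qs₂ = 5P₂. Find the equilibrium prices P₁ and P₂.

P₁ = 4159/65, P₂ = 396/65

Market 1: 390 - 3P₁ - P₂ = 3P₁ → 6P₁ + P₂ = 390.
Market 2: 11P₂ + P₁ = 131.
Eliminating P₂: 11×(1) − 1×(2) gives 65P₁ = 4159, so P₁ = 4159/65.
Back-substitute into (2): P₂ = (131 − 1×4159/65) / 11 = 396/65.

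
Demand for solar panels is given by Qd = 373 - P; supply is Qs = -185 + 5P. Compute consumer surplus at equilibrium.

Equilibrium: 373 - P = -185 + 5P gives P* = 93, Q* = 280.
Demand choke price (Qd = 0): P = 373.
CS = ½(373 − 93)(280) = 39200.

Consumer surplus = 39200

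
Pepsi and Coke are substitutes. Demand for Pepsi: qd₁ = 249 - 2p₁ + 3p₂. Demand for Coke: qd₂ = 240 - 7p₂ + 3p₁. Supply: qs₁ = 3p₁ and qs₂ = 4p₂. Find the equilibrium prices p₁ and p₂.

p₁ = 3459/46, p₂ = 1947/46

Market 1: 249 - 2p₁ + 3p₂ = 3p₁ → 5p₁ - 3p₂ = 249.
Market 2: 11p₂ - 3p₁ = 240.
Eliminating p₂: 11×(1) + 3×(2) gives 46p₁ = 3459, so p₁ = 3459/46.
Back-substitute into (2): p₂ = (240 + 3×3459/46) / 11 = 1947/46.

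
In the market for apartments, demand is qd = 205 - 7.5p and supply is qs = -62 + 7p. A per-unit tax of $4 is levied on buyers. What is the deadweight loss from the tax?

Deadweight loss = 840/29

Pre-tax equilibrium: p* = 534/29, q* = 1940/29.
Tax on buyers shifts demand to qd = 205 − 7.5(p + 4) = 175 - 7.5p.
175 - 7.5p = -62 + 7p gives seller price ps = 474/29; buyers pay pb = 474/29 + 4 = 590/29.
New quantity: q = 205 − 7.5(590/29) = 1520/29.
DWL = ½ × 4 × (1940/29 − 1520/29) = 840/29.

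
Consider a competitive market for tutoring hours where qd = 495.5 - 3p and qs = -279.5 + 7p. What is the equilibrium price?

Set qd = qs: 495.5 - 3p = -279.5 + 7p.
775 = 10p, so p* = 77.5.
q* = 495.5 − 3(77.5) = 263.

p* = 77.5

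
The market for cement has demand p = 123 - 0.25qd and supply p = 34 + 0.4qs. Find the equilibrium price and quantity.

p* = 1154/13, q* = 1780/13

Set the two price expressions equal: 123 - 0.25q = 34 + 0.4q.
89 = 0.65q, so q* = 1780/13.
p* = 123 − (0.25)(1780/13) = 1154/13.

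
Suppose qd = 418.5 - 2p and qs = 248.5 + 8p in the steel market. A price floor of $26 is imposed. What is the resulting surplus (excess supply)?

Surplus = 90

Equilibrium price would be p* = 17, so the floor at 26 binds.
At p = 26: qd = 366.5, qs = 456.5.
Surplus = 456.5 − 366.5 = 90.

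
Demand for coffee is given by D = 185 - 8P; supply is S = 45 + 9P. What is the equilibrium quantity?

Q* = 2025/17

Set D = S: 185 - 8P = 45 + 9P.
140 = 17P, so P* = 140/17.
Q* = 185 − 8(140/17) = 2025/17.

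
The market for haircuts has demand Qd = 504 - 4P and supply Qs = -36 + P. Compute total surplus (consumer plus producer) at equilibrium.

Equilibrium: 504 - 4P = -36 + P gives P* = 108, Q* = 72.
Demand choke price: P = 126; supply starts at P = 36.
CS = ½(126 − 108)(72) = 648; PS = ½(108 − 36)(72) = 2592.

Total surplus = 3240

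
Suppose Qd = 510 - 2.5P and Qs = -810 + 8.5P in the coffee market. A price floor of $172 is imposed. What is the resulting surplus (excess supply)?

Surplus = 572

Equilibrium price would be P* = 120, so the floor at 172 binds.
At P = 172: Qd = 80, Qs = 652.
Surplus = 652 − 80 = 572.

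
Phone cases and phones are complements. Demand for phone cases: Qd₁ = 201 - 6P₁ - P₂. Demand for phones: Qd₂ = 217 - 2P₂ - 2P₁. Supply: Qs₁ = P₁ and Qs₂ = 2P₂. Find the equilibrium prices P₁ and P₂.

P₁ = 587/26, P₂ = 1117/26

Market 1: 201 - 6P₁ - P₂ = P₁ → 7P₁ + P₂ = 201.
Market 2: 4P₂ + 2P₁ = 217.
Eliminating P₂: 4×(1) − 1×(2) gives 26P₁ = 587, so P₁ = 587/26.
Back-substitute into (2): P₂ = (217 − 2×587/26) / 4 = 1117/26.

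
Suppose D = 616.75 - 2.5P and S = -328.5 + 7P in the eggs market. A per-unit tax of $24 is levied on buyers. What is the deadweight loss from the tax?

Deadweight loss = 10080/19

Pre-tax equilibrium: P* = 99.5, Q* = 368.
Tax on buyers shifts demand to D = 616.75 − 2.5(P + 24) = 556.75 - 2.5P.
556.75 - 2.5P = -328.5 + 7P gives seller price Ps = 3541/38; buyers pay Pb = 3541/38 + 24 = 4453/38.
New quantity: Q = 616.75 − 2.5(4453/38) = 6152/19.
DWL = ½ × 24 × (368 − 6152/19) = 10080/19.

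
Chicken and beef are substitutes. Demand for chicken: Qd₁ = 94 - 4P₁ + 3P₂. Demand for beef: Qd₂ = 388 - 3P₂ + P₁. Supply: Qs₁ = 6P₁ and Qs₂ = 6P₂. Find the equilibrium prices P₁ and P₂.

P₁ = 670/29, P₂ = 3974/87

Market 1: 94 - 4P₁ + 3P₂ = 6P₁ → 10P₁ - 3P₂ = 94.
Market 2: 9P₂ - P₁ = 388.
Eliminating P₂: 9×(1) + 3×(2) gives 87P₁ = 2010, so P₁ = 670/29.
Back-substitute into (2): P₂ = (388 + 1×670/29) / 9 = 3974/87.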